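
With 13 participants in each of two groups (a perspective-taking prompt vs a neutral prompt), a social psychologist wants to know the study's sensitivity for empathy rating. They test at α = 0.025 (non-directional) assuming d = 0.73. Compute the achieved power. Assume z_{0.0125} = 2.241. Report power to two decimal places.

power ≈ 0.35

For two equal groups, power = Φ(d·√(n/2) − z_{α/2}).
d·√(n/2) = 0.73 × √(13/2) = 0.73 × 2.550 = 1.861.
z_β = 1.861 − 2.241 = -0.380.
Power = Φ(-0.380) = 0.352.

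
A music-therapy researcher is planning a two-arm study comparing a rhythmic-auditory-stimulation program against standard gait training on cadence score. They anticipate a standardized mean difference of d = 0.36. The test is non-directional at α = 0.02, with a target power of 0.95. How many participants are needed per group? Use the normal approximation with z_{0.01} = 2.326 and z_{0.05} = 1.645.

n = 244 per group

For two independent groups with equal n: n = 2·((z_{α/2} + z_β) / d)².
z_{α/2} + z_β = 2.326 + 1.645 = 3.971.
n = 2 × (3.971 / 0.36)² = 2 × 11.031² = 2 × 121.67 = 243.3.
Round up to the next whole participant.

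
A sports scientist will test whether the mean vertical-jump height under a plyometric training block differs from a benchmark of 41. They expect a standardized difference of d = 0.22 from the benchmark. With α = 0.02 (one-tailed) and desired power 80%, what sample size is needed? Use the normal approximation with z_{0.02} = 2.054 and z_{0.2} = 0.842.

n = 174

For a one-sample test: n = ((z_{α} + z_β) / d)².
z_{α} + z_β = 2.054 + 0.842 = 2.896.
n = (2.896 / 0.22)² = 13.164² = 173.28.
Round up.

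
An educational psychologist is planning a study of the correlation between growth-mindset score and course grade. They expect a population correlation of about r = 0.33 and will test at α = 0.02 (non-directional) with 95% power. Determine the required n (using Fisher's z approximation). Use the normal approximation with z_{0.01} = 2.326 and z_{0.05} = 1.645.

Fisher's z: C = ½·ln((1+r)/(1−r)) = ½·ln(1.9851) = 0.3428.
n = ((z_{α/2} + z_β)/C)² + 3.
(2.326 + 1.645) / 0.3428 = 3.971 / 0.3428 = 11.584.
n = 11.584² + 3 = 134.19 + 3 = 137.2.
Round up.

n = 138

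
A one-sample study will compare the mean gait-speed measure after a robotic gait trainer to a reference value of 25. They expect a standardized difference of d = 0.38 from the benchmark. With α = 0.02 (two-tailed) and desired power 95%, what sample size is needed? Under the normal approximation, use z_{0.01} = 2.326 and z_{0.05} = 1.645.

n = 110

For a one-sample test: n = ((z_{α/2} + z_β) / d)².
z_{α/2} + z_β = 2.326 + 1.645 = 3.971.
n = (3.971 / 0.38)² = 10.450² = 109.20.
Round up.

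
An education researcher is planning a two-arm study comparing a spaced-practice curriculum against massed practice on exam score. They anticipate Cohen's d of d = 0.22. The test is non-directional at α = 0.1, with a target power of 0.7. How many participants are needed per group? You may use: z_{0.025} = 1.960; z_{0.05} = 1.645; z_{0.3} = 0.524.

n = 195 per group

For two independent groups with equal n: n = 2·((z_{α/2} + z_β) / d)².
z_{α/2} + z_β = 1.645 + 0.524 = 2.169.
n = 2 × (2.169 / 0.22)² = 2 × 9.859² = 2 × 97.20 = 194.4.
Round up to the next whole participant.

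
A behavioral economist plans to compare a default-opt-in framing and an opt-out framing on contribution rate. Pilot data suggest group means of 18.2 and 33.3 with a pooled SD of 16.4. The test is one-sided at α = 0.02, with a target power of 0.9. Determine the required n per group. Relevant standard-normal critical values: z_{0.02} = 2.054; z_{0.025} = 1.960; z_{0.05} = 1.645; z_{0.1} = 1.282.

n = 27 per group

Cohen's d = |M₁ − M₂| / SD_pooled = |18.2 − 33.3| / 16.4 = 15.1 / 16.4 = 0.921.
For two independent groups with equal n: n = 2·((z_{α} + z_β) / d)².
z_{α} + z_β = 2.054 + 1.282 = 3.336.
n = 2 × (3.336 / 0.921)² = 2 × 3.622² = 2 × 13.12 = 26.2.
Round up to the next whole participant.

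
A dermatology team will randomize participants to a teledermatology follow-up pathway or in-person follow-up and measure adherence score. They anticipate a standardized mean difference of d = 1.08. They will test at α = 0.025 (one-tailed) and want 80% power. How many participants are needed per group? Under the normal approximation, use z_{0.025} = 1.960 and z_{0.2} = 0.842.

n = 14 per group

For two independent groups with equal n: n = 2·((z_{α} + z_β) / d)².
z_{α} + z_β = 1.960 + 0.842 = 2.802.
n = 2 × (2.802 / 1.08)² = 2 × 2.594² = 2 × 6.73 = 13.5.
Round up to the next whole participant.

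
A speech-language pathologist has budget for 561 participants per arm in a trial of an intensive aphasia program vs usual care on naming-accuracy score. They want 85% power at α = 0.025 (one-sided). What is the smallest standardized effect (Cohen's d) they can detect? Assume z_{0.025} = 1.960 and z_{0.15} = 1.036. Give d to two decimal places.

For two independent groups of n = 561 each: d_min = (z_{α} + z_β)·√(2/n).
z-sum = 1.960 + 1.036 = 2.996.
d_min = 2.996 × √(2/561) = 2.996 × 0.0597 = 0.179.

d_min ≈ 0.18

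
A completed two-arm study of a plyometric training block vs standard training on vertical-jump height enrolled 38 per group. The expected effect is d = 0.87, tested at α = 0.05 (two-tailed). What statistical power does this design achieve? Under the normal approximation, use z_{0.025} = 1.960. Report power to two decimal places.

power ≈ 0.97

For two equal groups, power = Φ(d·√(n/2) − z_{α/2}).
d·√(n/2) = 0.87 × √(38/2) = 0.87 × 4.359 = 3.792.
z_β = 3.792 − 1.960 = 1.832.
Power = Φ(1.832) = 0.967.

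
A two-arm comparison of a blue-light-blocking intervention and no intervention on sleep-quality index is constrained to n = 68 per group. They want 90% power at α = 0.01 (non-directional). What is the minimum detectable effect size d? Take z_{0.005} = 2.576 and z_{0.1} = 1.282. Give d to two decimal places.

d_min ≈ 0.66

For two independent groups of n = 68 each: d_min = (z_{α/2} + z_β)·√(2/n).
z-sum = 2.576 + 1.282 = 3.858.
d_min = 3.858 × √(2/68) = 3.858 × 0.1715 = 0.662.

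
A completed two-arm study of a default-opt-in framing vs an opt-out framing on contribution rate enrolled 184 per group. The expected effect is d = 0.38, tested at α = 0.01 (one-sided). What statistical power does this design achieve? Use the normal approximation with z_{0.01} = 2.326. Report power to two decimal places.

power ≈ 0.91

For two equal groups, power = Φ(d·√(n/2) − z_{α}).
d·√(n/2) = 0.38 × √(184/2) = 0.38 × 9.592 = 3.645.
z_β = 3.645 − 2.326 = 1.319.
Power = Φ(1.319) = 0.906.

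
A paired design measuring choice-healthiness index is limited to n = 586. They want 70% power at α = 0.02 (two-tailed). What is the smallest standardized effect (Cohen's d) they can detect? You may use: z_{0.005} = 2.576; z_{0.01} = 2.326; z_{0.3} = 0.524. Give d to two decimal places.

d_min ≈ 0.12

For a single sample (or paired design) of n = 586: d_min = (z_{α/2} + z_β)/√n.
z-sum = 2.326 + 0.524 = 2.850.
d_min = 2.850 / √586 = 2.850 / 24.207 = 0.118.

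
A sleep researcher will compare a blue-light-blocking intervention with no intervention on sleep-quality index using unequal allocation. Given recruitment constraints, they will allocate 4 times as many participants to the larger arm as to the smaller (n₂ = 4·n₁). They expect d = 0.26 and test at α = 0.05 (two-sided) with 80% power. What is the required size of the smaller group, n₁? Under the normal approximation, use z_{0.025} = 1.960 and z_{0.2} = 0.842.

n₁ = 146

With allocation ratio k = n₂/n₁ = 4, Var(x̄₁−x̄₂) = σ²(1/n₁ + 1/(k·n₁)) = σ²·(k+1)/(k·n₁).
So n₁ = (1 + 1/k)·((z_{α/2} + z_β)/d)² = 1.250 × (2.802/0.26)².
n₁ = 1.250 × 116.14 = 145.2.
Round up: n₁ = 146, giving n₂ = 4 × 146 = 584.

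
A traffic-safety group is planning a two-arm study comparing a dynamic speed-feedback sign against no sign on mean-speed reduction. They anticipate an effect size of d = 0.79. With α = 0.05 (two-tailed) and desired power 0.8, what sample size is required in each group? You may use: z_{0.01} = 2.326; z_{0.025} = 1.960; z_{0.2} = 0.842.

n = 26 per group

For two independent groups with equal n: n = 2·((z_{α/2} + z_β) / d)².
z_{α/2} + z_β = 1.960 + 0.842 = 2.802.
n = 2 × (2.802 / 0.79)² = 2 × 3.547² = 2 × 12.58 = 25.2.
Round up to the next whole participant.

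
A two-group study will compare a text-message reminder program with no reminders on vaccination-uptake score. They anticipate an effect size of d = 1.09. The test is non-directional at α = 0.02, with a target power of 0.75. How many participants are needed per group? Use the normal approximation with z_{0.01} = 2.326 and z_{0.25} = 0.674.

n = 16 per group

For two independent groups with equal n: n = 2·((z_{α/2} + z_β) / d)².
z_{α/2} + z_β = 2.326 + 0.674 = 3.000.
n = 2 × (3.000 / 1.09)² = 2 × 2.752² = 2 × 7.58 = 15.2.
Round up to the next whole participant.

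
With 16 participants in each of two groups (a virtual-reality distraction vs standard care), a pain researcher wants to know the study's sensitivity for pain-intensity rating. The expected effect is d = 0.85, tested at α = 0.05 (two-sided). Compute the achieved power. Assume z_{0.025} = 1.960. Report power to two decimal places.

power ≈ 0.67

For two equal groups, power = Φ(d·√(n/2) − z_{α/2}).
d·√(n/2) = 0.85 × √(16/2) = 0.85 × 2.828 = 2.404.
z_β = 2.404 − 1.960 = 0.444.
Power = Φ(0.444) = 0.672.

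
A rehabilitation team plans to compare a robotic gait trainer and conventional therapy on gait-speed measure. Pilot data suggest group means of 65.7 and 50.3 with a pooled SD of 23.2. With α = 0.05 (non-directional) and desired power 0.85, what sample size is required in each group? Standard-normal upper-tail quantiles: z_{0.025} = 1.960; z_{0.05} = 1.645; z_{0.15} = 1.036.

Cohen's d = |M₁ − M₂| / SD_pooled = |65.7 − 50.3| / 23.2 = 15.4 / 23.2 = 0.664.
For two independent groups with equal n: n = 2·((z_{α/2} + z_β) / d)².
z_{α/2} + z_β = 1.960 + 1.036 = 2.996.
n = 2 × (2.996 / 0.664)² = 2 × 4.512² = 2 × 20.36 = 40.7.
Round up to the next whole participant.

n = 41 per group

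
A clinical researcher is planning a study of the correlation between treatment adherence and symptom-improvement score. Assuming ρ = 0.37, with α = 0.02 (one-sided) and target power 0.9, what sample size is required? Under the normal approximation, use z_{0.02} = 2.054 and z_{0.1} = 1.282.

Fisher's z: C = ½·ln((1+r)/(1−r)) = ½·ln(2.1746) = 0.3884.
n = ((z_{α} + z_β)/C)² + 3.
(2.054 + 1.282) / 0.3884 = 3.336 / 0.3884 = 8.589.
n = 8.589² + 3 = 73.77 + 3 = 76.8.
Round up.

n = 77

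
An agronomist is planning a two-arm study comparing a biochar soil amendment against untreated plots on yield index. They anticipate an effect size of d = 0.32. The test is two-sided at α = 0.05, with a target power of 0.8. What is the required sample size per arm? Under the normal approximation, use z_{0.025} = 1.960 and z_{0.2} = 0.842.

For two independent groups with equal n: n = 2·((z_{α/2} + z_β) / d)².
z_{α/2} + z_β = 1.960 + 0.842 = 2.802.
n = 2 × (2.802 / 0.32)² = 2 × 8.756² = 2 × 76.67 = 153.3.
Round up to the next whole participant.

n = 154 per group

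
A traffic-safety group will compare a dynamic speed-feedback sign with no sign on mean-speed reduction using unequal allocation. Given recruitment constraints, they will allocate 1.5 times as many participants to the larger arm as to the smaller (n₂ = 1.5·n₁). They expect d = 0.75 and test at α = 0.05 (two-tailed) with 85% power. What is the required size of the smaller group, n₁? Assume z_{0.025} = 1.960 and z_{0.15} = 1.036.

n₁ = 27

With allocation ratio k = n₂/n₁ = 1.5, Var(x̄₁−x̄₂) = σ²(1/n₁ + 1/(k·n₁)) = σ²·(k+1)/(k·n₁).
So n₁ = (1 + 1/k)·((z_{α/2} + z_β)/d)² = 1.667 × (2.996/0.75)².
n₁ = 1.667 × 15.96 = 26.6.
Round up: n₁ = 27, giving n₂ = ⌈1.5 × 27⌉ = ⌈40.5⌉ = 41.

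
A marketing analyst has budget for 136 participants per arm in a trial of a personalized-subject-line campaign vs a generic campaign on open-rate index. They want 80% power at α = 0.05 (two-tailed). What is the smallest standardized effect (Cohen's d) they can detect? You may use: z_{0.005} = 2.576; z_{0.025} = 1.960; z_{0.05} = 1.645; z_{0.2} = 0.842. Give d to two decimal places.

For two independent groups of n = 136 each: d_min = (z_{α/2} + z_β)·√(2/n).
z-sum = 1.960 + 0.842 = 2.802.
d_min = 2.802 × √(2/136) = 2.802 × 0.1213 = 0.340.

d_min ≈ 0.34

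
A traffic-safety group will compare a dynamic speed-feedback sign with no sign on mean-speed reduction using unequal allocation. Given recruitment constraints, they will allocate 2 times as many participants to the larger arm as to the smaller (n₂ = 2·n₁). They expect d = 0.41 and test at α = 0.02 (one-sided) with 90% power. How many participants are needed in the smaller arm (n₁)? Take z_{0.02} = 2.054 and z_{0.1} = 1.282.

n₁ = 100

With allocation ratio k = n₂/n₁ = 2, Var(x̄₁−x̄₂) = σ²(1/n₁ + 1/(k·n₁)) = σ²·(k+1)/(k·n₁).
So n₁ = (1 + 1/k)·((z_{α} + z_β)/d)² = 1.500 × (3.336/0.41)².
n₁ = 1.500 × 66.20 = 99.3.
Round up: n₁ = 100, giving n₂ = 2 × 100 = 200.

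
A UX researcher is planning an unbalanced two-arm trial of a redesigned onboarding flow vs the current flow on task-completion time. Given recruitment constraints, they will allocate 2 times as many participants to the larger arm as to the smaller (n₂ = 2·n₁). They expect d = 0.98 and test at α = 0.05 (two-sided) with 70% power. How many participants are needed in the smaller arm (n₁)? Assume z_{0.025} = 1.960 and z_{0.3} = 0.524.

n₁ = 10

With allocation ratio k = n₂/n₁ = 2, Var(x̄₁−x̄₂) = σ²(1/n₁ + 1/(k·n₁)) = σ²·(k+1)/(k·n₁).
So n₁ = (1 + 1/k)·((z_{α/2} + z_β)/d)² = 1.500 × (2.484/0.98)².
n₁ = 1.500 × 6.42 = 9.6.
Round up: n₁ = 10, giving n₂ = 2 × 10 = 20.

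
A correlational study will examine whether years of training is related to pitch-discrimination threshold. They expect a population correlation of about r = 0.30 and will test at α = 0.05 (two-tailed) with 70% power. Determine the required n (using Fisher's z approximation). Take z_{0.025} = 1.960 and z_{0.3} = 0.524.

Fisher's z: C = ½·ln((1+r)/(1−r)) = ½·ln(1.8571) = 0.3095.
n = ((z_{α/2} + z_β)/C)² + 3.
(1.960 + 0.524) / 0.3095 = 2.484 / 0.3095 = 8.026.
n = 8.026² + 3 = 64.41 + 3 = 67.4.
Round up.

n = 68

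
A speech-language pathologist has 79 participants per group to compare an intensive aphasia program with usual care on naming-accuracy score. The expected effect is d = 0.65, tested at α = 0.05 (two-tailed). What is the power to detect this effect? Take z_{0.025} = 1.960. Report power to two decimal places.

power ≈ 0.98

For two equal groups, power = Φ(d·√(n/2) − z_{α/2}).
d·√(n/2) = 0.65 × √(79/2) = 0.65 × 6.285 = 4.085.
z_β = 4.085 − 1.960 = 2.125.
Power = Φ(2.125) = 0.983.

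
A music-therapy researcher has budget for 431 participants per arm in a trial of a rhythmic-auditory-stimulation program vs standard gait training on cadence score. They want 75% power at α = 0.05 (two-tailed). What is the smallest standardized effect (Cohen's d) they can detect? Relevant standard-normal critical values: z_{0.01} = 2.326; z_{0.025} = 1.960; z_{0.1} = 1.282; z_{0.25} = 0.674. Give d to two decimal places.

d_min ≈ 0.18

For two independent groups of n = 431 each: d_min = (z_{α/2} + z_β)·√(2/n).
z-sum = 1.960 + 0.674 = 2.634.
d_min = 2.634 × √(2/431) = 2.634 × 0.0681 = 0.179.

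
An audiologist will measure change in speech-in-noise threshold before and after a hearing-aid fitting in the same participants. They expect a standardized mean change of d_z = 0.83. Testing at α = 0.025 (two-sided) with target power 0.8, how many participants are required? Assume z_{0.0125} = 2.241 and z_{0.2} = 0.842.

For a paired (one-sample on differences) test: n = ((z_{α/2} + z_β) / d)².
z_{α/2} + z_β = 2.241 + 0.842 = 3.083.
n = (3.083 / 0.83)² = 3.714² = 13.80.
Round up.

n = 14 pairs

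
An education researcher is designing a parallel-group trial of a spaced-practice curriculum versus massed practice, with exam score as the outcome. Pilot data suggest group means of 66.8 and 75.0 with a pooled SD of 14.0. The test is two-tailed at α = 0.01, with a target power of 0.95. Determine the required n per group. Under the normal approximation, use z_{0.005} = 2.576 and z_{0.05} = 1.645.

n = 104 per group

Cohen's d = |M₁ − M₂| / SD_pooled = |66.8 − 75.0| / 14.0 = 8.2 / 14.0 = 0.586.
For two independent groups with equal n: n = 2·((z_{α/2} + z_β) / d)².
z_{α/2} + z_β = 2.576 + 1.645 = 4.221.
n = 2 × (4.221 / 0.586)² = 2 × 7.203² = 2 × 51.88 = 103.8.
Round up to the next whole participant.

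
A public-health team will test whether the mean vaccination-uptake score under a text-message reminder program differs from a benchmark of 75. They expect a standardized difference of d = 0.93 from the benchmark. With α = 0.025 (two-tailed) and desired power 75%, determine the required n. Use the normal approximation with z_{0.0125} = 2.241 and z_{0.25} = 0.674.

n = 10

For a one-sample test: n = ((z_{α/2} + z_β) / d)².
z_{α/2} + z_β = 2.241 + 0.674 = 2.915.
n = (2.915 / 0.93)² = 3.134² = 9.82.
Round up.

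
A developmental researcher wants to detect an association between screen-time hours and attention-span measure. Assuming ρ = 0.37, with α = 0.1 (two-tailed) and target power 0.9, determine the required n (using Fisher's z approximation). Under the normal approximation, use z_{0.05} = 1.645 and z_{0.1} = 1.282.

Fisher's z: C = ½·ln((1+r)/(1−r)) = ½·ln(2.1746) = 0.3884.
n = ((z_{α/2} + z_β)/C)² + 3.
(1.645 + 1.282) / 0.3884 = 2.927 / 0.3884 = 7.536.
n = 7.536² + 3 = 56.79 + 3 = 59.8.
Round up.

n = 60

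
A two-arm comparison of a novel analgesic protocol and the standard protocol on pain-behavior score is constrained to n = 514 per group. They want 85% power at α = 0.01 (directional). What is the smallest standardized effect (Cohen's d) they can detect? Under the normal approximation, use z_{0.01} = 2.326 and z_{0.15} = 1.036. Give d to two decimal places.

For two independent groups of n = 514 each: d_min = (z_{α} + z_β)·√(2/n).
z-sum = 2.326 + 1.036 = 3.362.
d_min = 3.362 × √(2/514) = 3.362 × 0.0624 = 0.210.

d_min ≈ 0.21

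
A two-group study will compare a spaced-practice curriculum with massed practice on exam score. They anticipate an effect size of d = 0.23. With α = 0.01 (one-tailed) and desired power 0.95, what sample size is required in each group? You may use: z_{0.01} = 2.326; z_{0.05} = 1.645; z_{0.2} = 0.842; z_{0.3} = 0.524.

For two independent groups with equal n: n = 2·((z_{α} + z_β) / d)².
z_{α} + z_β = 2.326 + 1.645 = 3.971.
n = 2 × (3.971 / 0.23)² = 2 × 17.265² = 2 × 298.09 = 596.2.
Round up to the next whole participant.

n = 597 per group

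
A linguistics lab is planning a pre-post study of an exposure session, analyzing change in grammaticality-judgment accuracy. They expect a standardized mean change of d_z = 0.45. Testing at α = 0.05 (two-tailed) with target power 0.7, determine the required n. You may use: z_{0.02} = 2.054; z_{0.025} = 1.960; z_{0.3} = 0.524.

For a paired (one-sample on differences) test: n = ((z_{α/2} + z_β) / d)².
z_{α/2} + z_β = 1.960 + 0.524 = 2.484.
n = (2.484 / 0.45)² = 5.520² = 30.47.
Round up.

n = 31 pairs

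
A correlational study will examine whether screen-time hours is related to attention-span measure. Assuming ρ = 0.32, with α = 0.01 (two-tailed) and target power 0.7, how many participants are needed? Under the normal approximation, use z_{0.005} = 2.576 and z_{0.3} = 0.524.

Fisher's z: C = ½·ln((1+r)/(1−r)) = ½·ln(1.9412) = 0.3316.
n = ((z_{α/2} + z_β)/C)² + 3.
(2.576 + 0.524) / 0.3316 = 3.100 / 0.3316 = 9.349.
n = 9.349² + 3 = 87.40 + 3 = 90.4.
Round up.

n = 91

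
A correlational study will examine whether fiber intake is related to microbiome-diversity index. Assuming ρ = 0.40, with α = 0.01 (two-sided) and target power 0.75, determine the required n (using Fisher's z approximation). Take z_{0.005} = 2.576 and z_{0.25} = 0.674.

n = 62

Fisher's z: C = ½·ln((1+r)/(1−r)) = ½·ln(2.3333) = 0.4236.
n = ((z_{α/2} + z_β)/C)² + 3.
(2.576 + 0.674) / 0.4236 = 3.250 / 0.4236 = 7.672.
n = 7.672² + 3 = 58.86 + 3 = 61.9.
Round up.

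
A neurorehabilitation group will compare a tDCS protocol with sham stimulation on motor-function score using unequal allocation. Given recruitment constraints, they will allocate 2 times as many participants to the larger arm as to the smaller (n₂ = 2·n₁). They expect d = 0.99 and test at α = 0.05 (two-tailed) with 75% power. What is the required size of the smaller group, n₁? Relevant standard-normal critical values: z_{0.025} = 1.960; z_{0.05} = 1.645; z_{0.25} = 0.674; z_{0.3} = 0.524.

With allocation ratio k = n₂/n₁ = 2, Var(x̄₁−x̄₂) = σ²(1/n₁ + 1/(k·n₁)) = σ²·(k+1)/(k·n₁).
So n₁ = (1 + 1/k)·((z_{α/2} + z_β)/d)² = 1.500 × (2.634/0.99)².
n₁ = 1.500 × 7.08 = 10.6.
Round up: n₁ = 11, giving n₂ = 2 × 11 = 22.

n₁ = 11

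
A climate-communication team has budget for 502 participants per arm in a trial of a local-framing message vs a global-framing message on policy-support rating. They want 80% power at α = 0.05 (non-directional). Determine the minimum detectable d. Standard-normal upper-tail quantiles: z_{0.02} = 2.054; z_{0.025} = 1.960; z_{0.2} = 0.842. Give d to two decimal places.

d_min ≈ 0.18

For two independent groups of n = 502 each: d_min = (z_{α/2} + z_β)·√(2/n).
z-sum = 1.960 + 0.842 = 2.802.
d_min = 2.802 × √(2/502) = 2.802 × 0.0631 = 0.177.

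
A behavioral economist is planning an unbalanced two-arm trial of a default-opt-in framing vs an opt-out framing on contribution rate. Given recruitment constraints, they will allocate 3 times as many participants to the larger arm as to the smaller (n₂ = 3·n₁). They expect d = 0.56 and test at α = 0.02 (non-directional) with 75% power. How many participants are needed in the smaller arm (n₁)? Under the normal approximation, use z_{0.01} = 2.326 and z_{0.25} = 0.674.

n₁ = 39

With allocation ratio k = n₂/n₁ = 3, Var(x̄₁−x̄₂) = σ²(1/n₁ + 1/(k·n₁)) = σ²·(k+1)/(k·n₁).
So n₁ = (1 + 1/k)·((z_{α/2} + z_β)/d)² = 1.333 × (3.000/0.56)².
n₁ = 1.333 × 28.70 = 38.3.
Round up: n₁ = 39, giving n₂ = 3 × 39 = 117.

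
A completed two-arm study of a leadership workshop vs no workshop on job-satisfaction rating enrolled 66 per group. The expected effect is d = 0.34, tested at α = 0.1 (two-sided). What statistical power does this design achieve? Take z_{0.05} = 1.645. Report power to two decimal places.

power ≈ 0.62

For two equal groups, power = Φ(d·√(n/2) − z_{α/2}).
d·√(n/2) = 0.34 × √(66/2) = 0.34 × 5.745 = 1.953.
z_β = 1.953 − 1.645 = 0.308.
Power = Φ(0.308) = 0.621.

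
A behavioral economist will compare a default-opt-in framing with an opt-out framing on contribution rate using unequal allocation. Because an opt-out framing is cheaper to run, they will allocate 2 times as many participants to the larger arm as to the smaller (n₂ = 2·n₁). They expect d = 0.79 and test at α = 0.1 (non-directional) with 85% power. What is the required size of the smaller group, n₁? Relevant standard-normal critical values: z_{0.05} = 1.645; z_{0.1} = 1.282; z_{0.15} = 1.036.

n₁ = 18

With allocation ratio k = n₂/n₁ = 2, Var(x̄₁−x̄₂) = σ²(1/n₁ + 1/(k·n₁)) = σ²·(k+1)/(k·n₁).
So n₁ = (1 + 1/k)·((z_{α/2} + z_β)/d)² = 1.500 × (2.681/0.79)².
n₁ = 1.500 × 11.52 = 17.3.
Round up: n₁ = 18, giving n₂ = 2 × 18 = 36.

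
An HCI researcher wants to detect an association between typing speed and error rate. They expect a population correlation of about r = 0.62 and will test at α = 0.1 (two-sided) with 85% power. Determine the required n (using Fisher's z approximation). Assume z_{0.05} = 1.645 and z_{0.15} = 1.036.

n = 17

Fisher's z: C = ½·ln((1+r)/(1−r)) = ½·ln(4.2632) = 0.7250.
n = ((z_{α/2} + z_β)/C)² + 3.
(1.645 + 1.036) / 0.7250 = 2.681 / 0.7250 = 3.698.
n = 3.698² + 3 = 13.67 + 3 = 16.7.
Round up.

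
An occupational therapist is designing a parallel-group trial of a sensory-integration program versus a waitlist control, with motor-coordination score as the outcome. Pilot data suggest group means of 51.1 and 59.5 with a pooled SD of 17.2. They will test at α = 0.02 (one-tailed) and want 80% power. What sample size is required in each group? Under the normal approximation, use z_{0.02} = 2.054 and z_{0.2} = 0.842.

Cohen's d = |M₁ − M₂| / SD_pooled = |51.1 − 59.5| / 17.2 = 8.4 / 17.2 = 0.488.
For two independent groups with equal n: n = 2·((z_{α} + z_β) / d)².
z_{α} + z_β = 2.054 + 0.842 = 2.896.
n = 2 × (2.896 / 0.488)² = 2 × 5.934² = 2 × 35.22 = 70.4.
Round up to the next whole participant.

n = 71 per group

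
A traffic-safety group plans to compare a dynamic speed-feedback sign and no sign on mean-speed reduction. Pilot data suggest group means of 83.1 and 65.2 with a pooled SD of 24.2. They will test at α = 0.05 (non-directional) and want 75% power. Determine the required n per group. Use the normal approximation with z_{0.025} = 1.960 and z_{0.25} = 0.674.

Cohen's d = |M₁ − M₂| / SD_pooled = |83.1 − 65.2| / 24.2 = 17.9 / 24.2 = 0.740.
For two independent groups with equal n: n = 2·((z_{α/2} + z_β) / d)².
z_{α/2} + z_β = 1.960 + 0.674 = 2.634.
n = 2 × (2.634 / 0.740)² = 2 × 3.559² = 2 × 12.67 = 25.3.
Round up to the next whole participant.

n = 26 per group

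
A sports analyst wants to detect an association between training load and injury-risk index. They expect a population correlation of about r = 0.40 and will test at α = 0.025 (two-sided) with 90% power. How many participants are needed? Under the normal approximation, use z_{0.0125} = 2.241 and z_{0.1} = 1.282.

n = 73

Fisher's z: C = ½·ln((1+r)/(1−r)) = ½·ln(2.3333) = 0.4236.
n = ((z_{α/2} + z_β)/C)² + 3.
(2.241 + 1.282) / 0.4236 = 3.523 / 0.4236 = 8.317.
n = 8.317² + 3 = 69.17 + 3 = 72.2.
Round up.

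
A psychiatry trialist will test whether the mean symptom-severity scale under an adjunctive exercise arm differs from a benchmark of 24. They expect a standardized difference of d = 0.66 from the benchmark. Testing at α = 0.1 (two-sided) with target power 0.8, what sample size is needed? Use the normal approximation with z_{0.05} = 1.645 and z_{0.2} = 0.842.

n = 15

For a one-sample test: n = ((z_{α/2} + z_β) / d)².
z_{α/2} + z_β = 1.645 + 0.842 = 2.487.
n = (2.487 / 0.66)² = 3.768² = 14.20.
Round up.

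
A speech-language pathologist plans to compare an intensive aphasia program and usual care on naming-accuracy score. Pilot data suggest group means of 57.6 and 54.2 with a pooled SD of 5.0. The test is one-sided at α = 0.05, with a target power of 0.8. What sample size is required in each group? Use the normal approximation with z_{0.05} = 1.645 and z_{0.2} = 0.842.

n = 27 per group

Cohen's d = |M₁ − M₂| / SD_pooled = |57.6 − 54.2| / 5.0 = 3.4 / 5.0 = 0.680.
For two independent groups with equal n: n = 2·((z_{α} + z_β) / d)².
z_{α} + z_β = 1.645 + 0.842 = 2.487.
n = 2 × (2.487 / 0.680)² = 2 × 3.657² = 2 × 13.38 = 26.8.
Round up to the next whole participant.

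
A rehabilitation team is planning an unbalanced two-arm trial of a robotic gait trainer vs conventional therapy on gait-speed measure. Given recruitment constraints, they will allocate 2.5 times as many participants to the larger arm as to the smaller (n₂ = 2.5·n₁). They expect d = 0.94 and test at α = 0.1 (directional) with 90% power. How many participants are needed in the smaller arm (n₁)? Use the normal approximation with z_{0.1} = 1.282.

n₁ = 11

With allocation ratio k = n₂/n₁ = 2.5, Var(x̄₁−x̄₂) = σ²(1/n₁ + 1/(k·n₁)) = σ²·(k+1)/(k·n₁).
So n₁ = (1 + 1/k)·((z_{α} + z_β)/d)² = 1.400 × (2.564/0.94)².
n₁ = 1.400 × 7.44 = 10.4.
Round up: n₁ = 11, giving n₂ = ⌈2.5 × 11⌉ = ⌈27.5⌉ = 28.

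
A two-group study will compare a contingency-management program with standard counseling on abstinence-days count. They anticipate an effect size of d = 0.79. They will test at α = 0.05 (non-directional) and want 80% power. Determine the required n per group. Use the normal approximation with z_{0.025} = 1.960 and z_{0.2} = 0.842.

n = 26 per group

For two independent groups with equal n: n = 2·((z_{α/2} + z_β) / d)².
z_{α/2} + z_β = 1.960 + 0.842 = 2.802.
n = 2 × (2.802 / 0.79)² = 2 × 3.547² = 2 × 12.58 = 25.2.
Round up to the next whole participant.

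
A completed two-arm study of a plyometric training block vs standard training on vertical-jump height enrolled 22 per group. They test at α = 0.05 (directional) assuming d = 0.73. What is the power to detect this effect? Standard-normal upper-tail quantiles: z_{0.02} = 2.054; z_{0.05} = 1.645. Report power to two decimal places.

For two equal groups, power = Φ(d·√(n/2) − z_{α}).
d·√(n/2) = 0.73 × √(22/2) = 0.73 × 3.317 = 2.421.
z_β = 2.421 − 1.645 = 0.776.
Power = Φ(0.776) = 0.781.

power ≈ 0.78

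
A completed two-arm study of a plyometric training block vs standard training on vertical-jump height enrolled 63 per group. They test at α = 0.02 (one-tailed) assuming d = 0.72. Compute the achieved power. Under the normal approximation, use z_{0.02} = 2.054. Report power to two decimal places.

power ≈ 0.98

For two equal groups, power = Φ(d·√(n/2) − z_{α}).
d·√(n/2) = 0.72 × √(63/2) = 0.72 × 5.612 = 4.041.
z_β = 4.041 − 2.054 = 1.987.
Power = Φ(1.987) = 0.977.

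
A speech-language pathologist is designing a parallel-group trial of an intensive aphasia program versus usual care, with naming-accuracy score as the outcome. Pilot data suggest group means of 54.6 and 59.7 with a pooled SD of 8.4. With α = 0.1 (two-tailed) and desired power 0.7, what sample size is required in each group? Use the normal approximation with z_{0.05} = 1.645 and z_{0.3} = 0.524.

n = 26 per group

Cohen's d = |M₁ − M₂| / SD_pooled = |54.6 − 59.7| / 8.4 = 5.1 / 8.4 = 0.607.
For two independent groups with equal n: n = 2·((z_{α/2} + z_β) / d)².
z_{α/2} + z_β = 1.645 + 0.524 = 2.169.
n = 2 × (2.169 / 0.607)² = 2 × 3.573² = 2 × 12.77 = 25.5.
Round up to the next whole participant.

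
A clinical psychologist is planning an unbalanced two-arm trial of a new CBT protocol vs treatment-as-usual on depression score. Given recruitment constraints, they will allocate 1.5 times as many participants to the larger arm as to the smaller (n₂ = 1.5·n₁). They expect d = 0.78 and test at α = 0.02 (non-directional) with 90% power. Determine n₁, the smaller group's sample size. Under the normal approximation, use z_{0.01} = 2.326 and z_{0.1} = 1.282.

With allocation ratio k = n₂/n₁ = 1.5, Var(x̄₁−x̄₂) = σ²(1/n₁ + 1/(k·n₁)) = σ²·(k+1)/(k·n₁).
So n₁ = (1 + 1/k)·((z_{α/2} + z_β)/d)² = 1.667 × (3.608/0.78)².
n₁ = 1.667 × 21.40 = 35.7.
Round up: n₁ = 36, giving n₂ = 1.5 × 36 = 54.

n₁ = 36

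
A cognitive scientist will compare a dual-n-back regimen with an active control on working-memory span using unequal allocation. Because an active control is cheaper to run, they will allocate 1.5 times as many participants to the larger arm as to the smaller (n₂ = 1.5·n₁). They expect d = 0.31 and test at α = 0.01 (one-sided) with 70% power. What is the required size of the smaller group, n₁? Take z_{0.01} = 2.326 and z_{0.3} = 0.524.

n₁ = 141

With allocation ratio k = n₂/n₁ = 1.5, Var(x̄₁−x̄₂) = σ²(1/n₁ + 1/(k·n₁)) = σ²·(k+1)/(k·n₁).
So n₁ = (1 + 1/k)·((z_{α} + z_β)/d)² = 1.667 × (2.850/0.31)².
n₁ = 1.667 × 84.52 = 140.9.
Round up: n₁ = 141, giving n₂ = ⌈1.5 × 141⌉ = ⌈211.5⌉ = 212.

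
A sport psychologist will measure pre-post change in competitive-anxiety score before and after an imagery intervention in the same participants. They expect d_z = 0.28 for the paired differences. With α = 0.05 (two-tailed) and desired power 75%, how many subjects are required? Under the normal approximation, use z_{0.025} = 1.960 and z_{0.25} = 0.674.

For a paired (one-sample on differences) test: n = ((z_{α/2} + z_β) / d)².
z_{α/2} + z_β = 1.960 + 0.674 = 2.634.
n = (2.634 / 0.28)² = 9.407² = 88.49.
Round up.

n = 89 pairs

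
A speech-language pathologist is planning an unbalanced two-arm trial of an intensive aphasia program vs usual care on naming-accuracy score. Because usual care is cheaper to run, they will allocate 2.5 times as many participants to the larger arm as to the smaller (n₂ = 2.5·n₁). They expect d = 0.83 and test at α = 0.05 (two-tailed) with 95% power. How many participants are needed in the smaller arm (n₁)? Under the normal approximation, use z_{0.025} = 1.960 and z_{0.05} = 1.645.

n₁ = 27

With allocation ratio k = n₂/n₁ = 2.5, Var(x̄₁−x̄₂) = σ²(1/n₁ + 1/(k·n₁)) = σ²·(k+1)/(k·n₁).
So n₁ = (1 + 1/k)·((z_{α/2} + z_β)/d)² = 1.400 × (3.605/0.83)².
n₁ = 1.400 × 18.86 = 26.4.
Round up: n₁ = 27, giving n₂ = ⌈2.5 × 27⌉ = ⌈67.5⌉ = 68.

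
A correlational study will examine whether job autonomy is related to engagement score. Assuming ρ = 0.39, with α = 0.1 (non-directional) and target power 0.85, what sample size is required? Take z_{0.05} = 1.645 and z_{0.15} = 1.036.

n = 46

Fisher's z: C = ½·ln((1+r)/(1−r)) = ½·ln(2.2787) = 0.4118.
n = ((z_{α/2} + z_β)/C)² + 3.
(1.645 + 1.036) / 0.4118 = 2.681 / 0.4118 = 6.510.
n = 6.510² + 3 = 42.39 + 3 = 45.4.
Round up.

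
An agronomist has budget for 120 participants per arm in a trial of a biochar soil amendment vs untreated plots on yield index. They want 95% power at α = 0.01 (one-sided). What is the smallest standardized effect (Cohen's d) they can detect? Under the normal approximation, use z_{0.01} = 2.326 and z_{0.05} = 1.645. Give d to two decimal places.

d_min ≈ 0.51

For two independent groups of n = 120 each: d_min = (z_{α} + z_β)·√(2/n).
z-sum = 2.326 + 1.645 = 3.971.
d_min = 3.971 × √(2/120) = 3.971 × 0.1291 = 0.513.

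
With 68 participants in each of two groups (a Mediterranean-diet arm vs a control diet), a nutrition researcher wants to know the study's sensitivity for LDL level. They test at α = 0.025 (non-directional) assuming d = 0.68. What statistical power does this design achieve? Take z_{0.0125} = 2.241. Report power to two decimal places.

For two equal groups, power = Φ(d·√(n/2) − z_{α/2}).
d·√(n/2) = 0.68 × √(68/2) = 0.68 × 5.831 = 3.965.
z_β = 3.965 − 2.241 = 1.724.
Power = Φ(1.724) = 0.958.

power ≈ 0.96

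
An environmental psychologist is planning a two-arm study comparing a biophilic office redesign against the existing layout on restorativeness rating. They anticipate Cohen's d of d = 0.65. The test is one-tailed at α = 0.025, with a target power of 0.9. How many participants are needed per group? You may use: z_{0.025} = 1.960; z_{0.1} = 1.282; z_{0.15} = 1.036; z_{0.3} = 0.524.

n = 50 per group

For two independent groups with equal n: n = 2·((z_{α} + z_β) / d)².
z_{α} + z_β = 1.960 + 1.282 = 3.242.
n = 2 × (3.242 / 0.65)² = 2 × 4.988² = 2 × 24.88 = 49.8.
Round up to the next whole participant.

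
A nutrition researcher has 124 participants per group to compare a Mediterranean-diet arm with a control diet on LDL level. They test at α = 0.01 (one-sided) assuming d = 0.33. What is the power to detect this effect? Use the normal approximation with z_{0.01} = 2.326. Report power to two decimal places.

power ≈ 0.61

For two equal groups, power = Φ(d·√(n/2) − z_{α}).
d·√(n/2) = 0.33 × √(124/2) = 0.33 × 7.874 = 2.598.
z_β = 2.598 − 2.326 = 0.272.
Power = Φ(0.272) = 0.607.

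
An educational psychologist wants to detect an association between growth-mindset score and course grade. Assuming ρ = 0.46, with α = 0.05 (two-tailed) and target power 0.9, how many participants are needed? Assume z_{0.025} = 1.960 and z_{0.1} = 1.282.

Fisher's z: C = ½·ln((1+r)/(1−r)) = ½·ln(2.7037) = 0.4973.
n = ((z_{α/2} + z_β)/C)² + 3.
(1.960 + 1.282) / 0.4973 = 3.242 / 0.4973 = 6.519.
n = 6.519² + 3 = 42.50 + 3 = 45.5.
Round up.

n = 46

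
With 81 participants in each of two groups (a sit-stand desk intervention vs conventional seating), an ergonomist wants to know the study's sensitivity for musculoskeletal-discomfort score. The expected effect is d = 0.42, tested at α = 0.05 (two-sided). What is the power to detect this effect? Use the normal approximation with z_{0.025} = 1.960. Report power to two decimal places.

power ≈ 0.76

For two equal groups, power = Φ(d·√(n/2) − z_{α/2}).
d·√(n/2) = 0.42 × √(81/2) = 0.42 × 6.364 = 2.673.
z_β = 2.673 − 1.960 = 0.713.
Power = Φ(0.713) = 0.762.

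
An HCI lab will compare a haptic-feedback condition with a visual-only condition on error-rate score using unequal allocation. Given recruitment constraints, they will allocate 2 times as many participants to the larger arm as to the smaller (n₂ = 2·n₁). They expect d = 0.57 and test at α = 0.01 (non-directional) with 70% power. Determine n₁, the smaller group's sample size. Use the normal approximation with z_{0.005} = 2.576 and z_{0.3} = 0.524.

n₁ = 45

With allocation ratio k = n₂/n₁ = 2, Var(x̄₁−x̄₂) = σ²(1/n₁ + 1/(k·n₁)) = σ²·(k+1)/(k·n₁).
So n₁ = (1 + 1/k)·((z_{α/2} + z_β)/d)² = 1.500 × (3.100/0.57)².
n₁ = 1.500 × 29.58 = 44.4.
Round up: n₁ = 45, giving n₂ = 2 × 45 = 90.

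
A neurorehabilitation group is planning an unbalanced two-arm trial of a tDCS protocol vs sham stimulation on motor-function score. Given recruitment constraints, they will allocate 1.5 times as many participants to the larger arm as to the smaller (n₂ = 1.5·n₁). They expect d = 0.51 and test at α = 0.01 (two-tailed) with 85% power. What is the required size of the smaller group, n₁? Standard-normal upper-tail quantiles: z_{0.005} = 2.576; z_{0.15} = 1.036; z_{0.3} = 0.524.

n₁ = 84

With allocation ratio k = n₂/n₁ = 1.5, Var(x̄₁−x̄₂) = σ²(1/n₁ + 1/(k·n₁)) = σ²·(k+1)/(k·n₁).
So n₁ = (1 + 1/k)·((z_{α/2} + z_β)/d)² = 1.667 × (3.612/0.51)².
n₁ = 1.667 × 50.16 = 83.6.
Round up: n₁ = 84, giving n₂ = 1.5 × 84 = 126.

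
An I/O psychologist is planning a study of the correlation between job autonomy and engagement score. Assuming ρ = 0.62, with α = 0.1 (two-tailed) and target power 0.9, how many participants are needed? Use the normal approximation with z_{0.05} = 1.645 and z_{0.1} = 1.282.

Fisher's z: C = ½·ln((1+r)/(1−r)) = ½·ln(4.2632) = 0.7250.
n = ((z_{α/2} + z_β)/C)² + 3.
(1.645 + 1.282) / 0.7250 = 2.927 / 0.7250 = 4.037.
n = 4.037² + 3 = 16.30 + 3 = 19.3.
Round up.

n = 20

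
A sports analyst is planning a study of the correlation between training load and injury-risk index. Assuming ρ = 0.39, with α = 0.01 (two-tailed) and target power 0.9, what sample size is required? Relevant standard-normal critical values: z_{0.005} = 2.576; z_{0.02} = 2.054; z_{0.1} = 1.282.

Fisher's z: C = ½·ln((1+r)/(1−r)) = ½·ln(2.2787) = 0.4118.
n = ((z_{α/2} + z_β)/C)² + 3.
(2.576 + 1.282) / 0.4118 = 3.858 / 0.4118 = 9.369.
n = 9.369² + 3 = 87.77 + 3 = 90.8.
Round up.

n = 91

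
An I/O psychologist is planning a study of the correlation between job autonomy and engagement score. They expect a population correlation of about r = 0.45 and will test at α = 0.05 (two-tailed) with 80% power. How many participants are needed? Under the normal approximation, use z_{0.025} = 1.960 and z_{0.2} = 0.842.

n = 37

Fisher's z: C = ½·ln((1+r)/(1−r)) = ½·ln(2.6364) = 0.4847.
n = ((z_{α/2} + z_β)/C)² + 3.
(1.960 + 0.842) / 0.4847 = 2.802 / 0.4847 = 5.781.
n = 5.781² + 3 = 33.42 + 3 = 36.4.
Round up.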